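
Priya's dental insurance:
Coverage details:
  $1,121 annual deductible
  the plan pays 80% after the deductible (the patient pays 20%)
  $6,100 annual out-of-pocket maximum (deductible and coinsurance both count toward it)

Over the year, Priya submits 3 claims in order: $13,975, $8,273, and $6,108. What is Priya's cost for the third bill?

Claim 1 — $13,975: $1,121 finishes the deductible; $12,854 goes to coinsurance; patient's 20% is $2,570.80. Patient owes $3,691.80 (running OOP $3,691.80).
Claim 2 — $8,273: 20% coinsurance on $8,273 = $1,654.60. Cost to patient: $1,654.60. OOP to date $5,346.40.
Claim 3 — $6,108: 20% coinsurance on $6,108 = $1,221.60. That would push OOP to $6,568, over the $6,100 cap, so patient pays $6,100 − $5,346.40 = $753.60.

$753.60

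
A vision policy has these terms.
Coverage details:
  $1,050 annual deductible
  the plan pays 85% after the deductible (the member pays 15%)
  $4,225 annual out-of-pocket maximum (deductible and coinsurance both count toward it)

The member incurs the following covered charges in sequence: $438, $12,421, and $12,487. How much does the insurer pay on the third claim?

$11,083.35

Claim 1 ($438): fully absorbed by the deductible. Member pays $438; OOP now $438. Plan pays $438 − $438 = $0.
Claim 2 ($12,421): deductible takes $612, $11,809 remains; coinsurance $11,809 × 15% = $1,771.35. Member owes $2,383.35 (running OOP $2,821.35). Insurer: $12,421 − $2,383.35 = $10,037.65.
Claim 3 ($12,487): 15% coinsurance on $12,487 = $1,873.05. OOP would hit $4,694.40 > $4,225, so the cap limits the member to $4,225 − $2,821.35 = $1,403.65. Plan pays $12,487 − $1,403.65 = $11,083.35.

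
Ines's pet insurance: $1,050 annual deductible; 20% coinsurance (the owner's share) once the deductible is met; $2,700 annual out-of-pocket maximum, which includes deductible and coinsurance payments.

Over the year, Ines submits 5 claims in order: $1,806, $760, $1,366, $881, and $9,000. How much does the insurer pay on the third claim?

#1 ($1,806): $1,050 finishes the deductible; $756 goes to coinsurance; coinsurance $756 × 20% = $151.20. Owner owes $1,201.20 (running OOP $1,201.20). Insurer: $1,806 − $1,201.20 = $604.80.
#2 ($760): deductible already satisfied, so owner's share is 20% × $760 = $152. Cost to owner: $152. OOP to date $1,353.20. Insurer: $760 − $152 = $608.
#3 ($1,366): deductible already satisfied, so owner's share is 20% × $1,366 = $273.20. Cost to owner: $273.20. OOP to date $1,626.40. Insurer: $1,366 − $273.20 = $1,092.80.

$1,092.80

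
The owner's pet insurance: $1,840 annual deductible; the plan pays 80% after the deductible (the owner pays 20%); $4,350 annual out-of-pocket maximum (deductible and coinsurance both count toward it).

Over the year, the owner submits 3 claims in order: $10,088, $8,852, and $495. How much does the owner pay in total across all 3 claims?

Claim 1 ($10,088): deductible takes $1,840, $8,248 remains; coinsurance $8,248 × 20% = $1,649.60. Owner owes $3,489.60 (running OOP $3,489.60).
Claim 2 ($8,852): deductible already satisfied, so owner's share is 20% × $8,852 = $1,770.40. That would push OOP to $5,260, over the $4,350 cap, so owner pays $4,350 − $3,489.60 = $860.40.
Claim 3 ($495): 20% coinsurance on $495 = $99. OOP would hit $4,449 > $4,350, so the cap limits the owner to $4,350 − $4,350 = $0.
Summing the owner's payments: $3,489.60 + $860.40 + $0 = $4,350.

$4,350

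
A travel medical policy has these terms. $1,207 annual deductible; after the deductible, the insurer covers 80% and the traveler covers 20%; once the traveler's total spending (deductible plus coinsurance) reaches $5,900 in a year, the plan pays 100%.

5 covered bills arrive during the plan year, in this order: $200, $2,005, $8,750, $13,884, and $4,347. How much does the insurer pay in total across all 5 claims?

#1 ($200): entire amount goes to the deductible. Cost to traveler: $200. OOP to date $200. Plan pays $200 − $200 = $0.
#2 ($2,005): $1,007 to deductible, leaving $998; 20% of $998 = $199.60. Traveler owes $1,206.60 (running OOP $1,406.60). Plan pays $2,005 − $1,206.60 = $798.40.
#3 ($8,750): 20% coinsurance on $8,750 = $1,750. Cost to traveler: $1,750. OOP to date $3,156.60. Plan pays $8,750 − $1,750 = $7,000.
#4 ($13,884): 20% coinsurance on $13,884 = $2,776.80. Adding that to $3,156.60 gives $5,933.40, past the $5,900 cap; traveler pays only $5,900 − $3,156.60 = $2,743.40. Plan pays $13,884 − $2,743.40 = $11,140.60.
#5 ($4,347): deductible met; 20% of $4,347 = $869.40. Adding that to $5,900 gives $6,769.40, past the $5,900 cap; traveler pays only $5,900 − $5,900 = $0. Plan pays $4,347 − $0 = $4,347.
Insurer total = bills − traveler's total = $29,186 − $5,900 = $23,286.

$23,286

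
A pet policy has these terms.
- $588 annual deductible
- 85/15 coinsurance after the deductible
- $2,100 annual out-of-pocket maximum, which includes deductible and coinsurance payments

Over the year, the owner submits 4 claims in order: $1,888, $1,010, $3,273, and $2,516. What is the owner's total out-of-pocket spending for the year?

Bill 1, $1,888: $588 to deductible, leaving $1,300; owner's 15% is $195. Owner owes $783 (running OOP $783).
Bill 2, $1,010: deductible met; 15% of $1,010 = $151.50. Cost to owner: $151.50. OOP to date $934.50.
Bill 3, $3,273: 15% coinsurance on $3,273 = $490.95. Cost to owner: $490.95. OOP to date $1,425.45.
Bill 4, $2,516: deductible already satisfied, so owner's share is 15% × $2,516 = $377.40. Owner pays $377.40; OOP now $1,802.85.
Total paid by the owner: $783 + $151.50 + $490.95 + $377.40 = $1,802.85.

$1,802.85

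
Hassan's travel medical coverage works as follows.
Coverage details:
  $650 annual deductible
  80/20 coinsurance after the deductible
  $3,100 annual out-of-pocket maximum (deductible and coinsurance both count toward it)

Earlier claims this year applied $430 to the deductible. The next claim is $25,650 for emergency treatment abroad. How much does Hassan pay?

Remaining deductible: $650 − $430 = $220.
After the $220 deductible portion, $25,650 − $220 = $25,430 is subject to coinsurance.
Traveler's 20% share of $25,430 is $5,086.
That puts the traveler's cost at $220 + $5,086 = $5,306 before any cap.
Year-to-date out-of-pocket would reach $430 + $5,306 = $5,736, above the $3,100 maximum, so the traveler pays only $3,100 − $430 = $2,670.

$2,670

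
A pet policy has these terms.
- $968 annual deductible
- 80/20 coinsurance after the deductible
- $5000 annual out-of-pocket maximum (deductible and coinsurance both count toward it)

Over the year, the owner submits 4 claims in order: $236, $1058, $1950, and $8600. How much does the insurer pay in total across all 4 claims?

$8700.80

#1 ($236): all of it applies to the deductible. Owner owes $236 (running OOP $236). Plan pays $236 − $236 = $0.
#2 ($1058): deductible takes $732, $326 remains; owner's 20% is $65.20. Cost to owner: $797.20. OOP to date $1033.20. Insurer: $1058 − $797.20 = $260.80.
#3 ($1950): 20% coinsurance on $1950 = $390. Owner owes $390 (running OOP $1423.20). Insurer: $1950 − $390 = $1560.
#4 ($8600): deductible already satisfied, so owner's share is 20% × $8600 = $1720. Owner pays $1720; OOP now $3143.20. Plan pays $8600 − $1720 = $6880.
Insurer total = bills − owner's total = $11844 − $3143.20 = $8700.80.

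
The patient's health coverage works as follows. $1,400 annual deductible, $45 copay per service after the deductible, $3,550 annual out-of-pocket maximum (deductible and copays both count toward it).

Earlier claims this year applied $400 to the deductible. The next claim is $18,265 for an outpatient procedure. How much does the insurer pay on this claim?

$400 of the $1,400 deductible is already met, leaving $1,000.
After the $1,000 deductible portion, $18,265 − $1,000 = $17,265 is subject to the copay.
Copay on this service: $45.
That puts the patient's cost at $1,000 + $45 = $1,045 before any cap.
Year-to-date out-of-pocket becomes $400 + $1,045 = $1,445, still under the $3,550 maximum, so no cap applies.
The plan picks up $18,265 − $1,045 = $17,220.

$17,220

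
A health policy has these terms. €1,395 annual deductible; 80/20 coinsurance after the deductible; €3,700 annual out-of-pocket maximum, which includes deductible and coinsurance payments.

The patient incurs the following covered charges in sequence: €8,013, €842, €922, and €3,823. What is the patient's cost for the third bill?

€184.40

Claim 1 — €8,013: €1,395 to deductible, leaving €6,618; 20% of €6,618 = €1,323.60. Patient pays €2,718.60; OOP now €2,718.60.
Claim 2 — €842: deductible met; 20% of €842 = €168.40. Cost to patient: €168.40. OOP to date €2,887.
Claim 3 — €922: deductible already satisfied, so patient's share is 20% × €922 = €184.40. Cost to patient: €184.40. OOP to date €3,071.40.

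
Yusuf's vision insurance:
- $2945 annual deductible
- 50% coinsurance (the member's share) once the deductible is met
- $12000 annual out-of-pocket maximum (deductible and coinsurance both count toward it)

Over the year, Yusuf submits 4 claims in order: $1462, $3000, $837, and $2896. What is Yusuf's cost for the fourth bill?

#1 ($1462): entire amount goes to the deductible. Cost to member: $1462. OOP to date $1462.
#2 ($3000): $1483 finishes the deductible; $1517 goes to coinsurance; coinsurance $1517 × 50% = $758.50. Member owes $2241.50 (running OOP $3703.50).
#3 ($837): deductible already satisfied, so member's share is 50% × $837 = $418.50. Member owes $418.50 (running OOP $4122).
#4 ($2896): 50% coinsurance on $2896 = $1448. Member pays $1448; OOP now $5570.

$1448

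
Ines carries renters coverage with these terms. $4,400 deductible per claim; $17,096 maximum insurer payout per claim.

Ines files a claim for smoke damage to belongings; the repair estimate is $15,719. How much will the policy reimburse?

$11,319

After the deductible, $15,719 − $4,400 = $11,319 remains.
$11,319 ≤ $17,096, so the limit doesn't bind; insurer pays $11,319.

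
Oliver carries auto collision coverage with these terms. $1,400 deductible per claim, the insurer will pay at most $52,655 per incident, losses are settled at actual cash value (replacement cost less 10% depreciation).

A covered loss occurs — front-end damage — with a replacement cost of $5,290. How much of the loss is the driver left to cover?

$1,929

Actual cash value after 10% depreciation: $5,290 × 90% = $4,761.
Less the $1,400 deductible: $4,761 − $1,400 = $3,361.
That's under the $52,655 cap, so the insurer reimburses the full $3,361.
Out of pocket: $5,290 − $3,361 = $1,929.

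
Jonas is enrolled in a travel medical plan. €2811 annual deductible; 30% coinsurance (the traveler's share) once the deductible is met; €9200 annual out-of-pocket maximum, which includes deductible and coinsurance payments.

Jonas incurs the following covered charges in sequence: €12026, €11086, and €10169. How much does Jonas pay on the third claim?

Claim 1 — €12026: €2811 finishes the deductible; €9215 goes to coinsurance; 30% of €9215 = €2764.50. Traveler pays €5575.50; OOP now €5575.50.
Claim 2 — €11086: 30% coinsurance on €11086 = €3325.80. Traveler pays €3325.80; OOP now €8901.30.
Claim 3 — €10169: deductible met; 30% of €10169 = €3050.70. OOP would hit €11952 > €9200, so the cap limits the traveler to €9200 − €8901.30 = €298.70.

€298.70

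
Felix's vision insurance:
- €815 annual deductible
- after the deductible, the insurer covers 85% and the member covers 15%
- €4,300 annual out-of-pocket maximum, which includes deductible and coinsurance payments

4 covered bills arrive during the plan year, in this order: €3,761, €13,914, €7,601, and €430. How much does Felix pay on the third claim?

Bill 1, €3,761: deductible takes €815, €2,946 remains; coinsurance €2,946 × 15% = €441.90. Member owes €1,256.90 (running OOP €1,256.90).
Bill 2, €13,914: deductible already satisfied, so member's share is 15% × €13,914 = €2,087.10. Member owes €2,087.10 (running OOP €3,344).
Bill 3, €7,601: deductible met; 15% of €7,601 = €1,140.15. OOP would hit €4,484.15 > €4,300, so the cap limits the member to €4,300 − €3,344 = €956.

€956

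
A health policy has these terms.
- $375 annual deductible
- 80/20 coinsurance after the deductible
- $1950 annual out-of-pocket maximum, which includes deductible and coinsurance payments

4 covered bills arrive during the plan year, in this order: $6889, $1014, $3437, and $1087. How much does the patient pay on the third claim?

Claim 1 ($6889): $375 finishes the deductible; $6514 goes to coinsurance; patient's 20% is $1302.80. Patient owes $1677.80 (running OOP $1677.80).
Claim 2 ($1014): deductible already satisfied, so patient's share is 20% × $1014 = $202.80. Patient pays $202.80; OOP now $1880.60.
Claim 3 ($3437): deductible met; 20% of $3437 = $687.40. That would push OOP to $2568, over the $1950 cap, so patient pays $1950 − $1880.60 = $69.40.

$69.40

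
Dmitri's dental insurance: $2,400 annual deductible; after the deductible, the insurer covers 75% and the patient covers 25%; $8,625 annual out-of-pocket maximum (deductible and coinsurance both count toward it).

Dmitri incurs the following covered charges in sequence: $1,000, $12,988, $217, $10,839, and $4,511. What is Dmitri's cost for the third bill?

Claim 1 — $1,000: fully absorbed by the deductible. Patient pays $1,000; OOP now $1,000.
Claim 2 — $12,988: $1,400 finishes the deductible; $11,588 goes to coinsurance; coinsurance $11,588 × 25% = $2,897. Patient owes $4,297 (running OOP $5,297).
Claim 3 — $217: deductible already satisfied, so patient's share is 25% × $217 = $54.25. Patient pays $54.25; OOP now $5,351.25.

$54.25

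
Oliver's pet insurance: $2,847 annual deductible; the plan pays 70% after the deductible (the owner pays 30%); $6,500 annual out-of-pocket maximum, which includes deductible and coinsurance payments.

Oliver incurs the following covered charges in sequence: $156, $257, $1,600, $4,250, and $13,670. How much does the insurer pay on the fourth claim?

$2,391.20

#1 ($156): all of it applies to the deductible. Cost to owner: $156. OOP to date $156. Insurer: $156 − $156 = $0.
#2 ($257): fully absorbed by the deductible. Cost to owner: $257. OOP to date $413. Insurer: $257 − $257 = $0.
#3 ($1,600): fully absorbed by the deductible. Cost to owner: $1,600. OOP to date $2,013. Plan pays $1,600 − $1,600 = $0.
#4 ($4,250): $834 to deductible, leaving $3,416; coinsurance $3,416 × 30% = $1,024.80. Owner pays $1,858.80; OOP now $3,871.80. Plan pays $4,250 − $1,858.80 = $2,391.20.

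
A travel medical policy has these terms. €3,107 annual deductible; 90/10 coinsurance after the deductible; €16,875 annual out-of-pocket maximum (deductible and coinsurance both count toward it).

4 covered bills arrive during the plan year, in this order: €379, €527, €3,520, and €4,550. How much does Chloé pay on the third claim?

€2,332.90

#1 (€379): entire amount goes to the deductible. Traveler owes €379 (running OOP €379).
#2 (€527): fully absorbed by the deductible. Traveler pays €527; OOP now €906.
#3 (€3,520): €2,201 finishes the deductible; €1,319 goes to coinsurance; coinsurance €1,319 × 10% = €131.90. Traveler owes €2,332.90 (running OOP €3,238.90).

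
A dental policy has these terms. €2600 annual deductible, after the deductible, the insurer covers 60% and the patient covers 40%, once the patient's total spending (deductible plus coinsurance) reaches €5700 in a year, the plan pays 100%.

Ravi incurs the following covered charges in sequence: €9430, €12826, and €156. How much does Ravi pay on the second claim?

#1 (€9430): €2600 to deductible, leaving €6830; 40% of €6830 = €2732. Patient pays €5332; OOP now €5332.
#2 (€12826): deductible met; 40% of €12826 = €5130.40. Adding that to €5332 gives €10462.40, past the €5700 cap; patient pays only €5700 − €5332 = €368.

€368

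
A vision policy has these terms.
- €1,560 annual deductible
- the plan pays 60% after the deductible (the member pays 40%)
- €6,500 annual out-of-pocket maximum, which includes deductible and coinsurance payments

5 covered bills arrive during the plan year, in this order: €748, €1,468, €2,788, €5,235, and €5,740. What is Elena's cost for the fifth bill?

Claim 1 — €748: entire amount goes to the deductible. Member owes €748 (running OOP €748).
Claim 2 — €1,468: deductible takes €812, €656 remains; 40% of €656 = €262.40. Member owes €1,074.40 (running OOP €1,822.40).
Claim 3 — €2,788: 40% coinsurance on €2,788 = €1,115.20. Member owes €1,115.20 (running OOP €2,937.60).
Claim 4 — €5,235: deductible met; 40% of €5,235 = €2,094. Member owes €2,094 (running OOP €5,031.60).
Claim 5 — €5,740: deductible met; 40% of €5,740 = €2,296. OOP would hit €7,327.60 > €6,500, so the cap limits the member to €6,500 − €5,031.60 = €1,468.40.

€1,468.40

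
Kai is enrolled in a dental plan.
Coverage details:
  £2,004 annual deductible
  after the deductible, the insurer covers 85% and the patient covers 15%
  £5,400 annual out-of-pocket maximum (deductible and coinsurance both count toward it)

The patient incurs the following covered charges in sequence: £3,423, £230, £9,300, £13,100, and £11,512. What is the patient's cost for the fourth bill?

#1 (£3,423): £2,004 to deductible, leaving £1,419; coinsurance £1,419 × 15% = £212.85. Cost to patient: £2,216.85. OOP to date £2,216.85.
#2 (£230): 15% coinsurance on £230 = £34.50. Patient pays £34.50; OOP now £2,251.35.
#3 (£9,300): deductible met; 15% of £9,300 = £1,395. Cost to patient: £1,395. OOP to date £3,646.35.
#4 (£13,100): 15% coinsurance on £13,100 = £1,965. Adding that to £3,646.35 gives £5,611.35, past the £5,400 cap; patient pays only £5,400 − £3,646.35 = £1,753.65.

£1,753.65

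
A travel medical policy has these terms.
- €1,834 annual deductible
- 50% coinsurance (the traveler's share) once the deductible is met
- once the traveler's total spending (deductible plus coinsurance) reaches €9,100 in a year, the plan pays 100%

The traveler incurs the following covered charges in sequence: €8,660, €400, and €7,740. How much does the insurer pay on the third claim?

Bill 1, €8,660: €1,834 to deductible, leaving €6,826; traveler's 50% is €3,413. Traveler pays €5,247; OOP now €5,247. Insurer: €8,660 − €5,247 = €3,413.
Bill 2, €400: deductible met; 50% of €400 = €200. Traveler owes €200 (running OOP €5,447). Insurer: €400 − €200 = €200.
Bill 3, €7,740: 50% coinsurance on €7,740 = €3,870. Adding that to €5,447 gives €9,317, past the €9,100 cap; traveler pays only €9,100 − €5,447 = €3,653. Plan pays €7,740 − €3,653 = €4,087.

€4,087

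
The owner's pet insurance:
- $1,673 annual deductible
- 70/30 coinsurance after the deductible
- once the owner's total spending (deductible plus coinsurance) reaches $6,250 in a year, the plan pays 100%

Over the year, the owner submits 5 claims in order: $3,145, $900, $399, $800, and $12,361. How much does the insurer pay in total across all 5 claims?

$11,355

Claim 1 ($3,145): deductible takes $1,673, $1,472 remains; 30% of $1,472 = $441.60. Owner pays $2,114.60; OOP now $2,114.60. Insurer: $3,145 − $2,114.60 = $1,030.40.
Claim 2 ($900): 30% coinsurance on $900 = $270. Cost to owner: $270. OOP to date $2,384.60. Insurer: $900 − $270 = $630.
Claim 3 ($399): deductible already satisfied, so owner's share is 30% × $399 = $119.70. Owner pays $119.70; OOP now $2,504.30. Plan pays $399 − $119.70 = $279.30.
Claim 4 ($800): deductible already satisfied, so owner's share is 30% × $800 = $240. Cost to owner: $240. OOP to date $2,744.30. Insurer: $800 − $240 = $560.
Claim 5 ($12,361): deductible already satisfied, so owner's share is 30% × $12,361 = $3,708.30. OOP would hit $6,452.60 > $6,250, so the cap limits the owner to $6,250 − $2,744.30 = $3,505.70. Insurer: $12,361 − $3,505.70 = $8,855.30.
Insurer total = bills − owner's total = $17,605 − $6,250 = $11,355.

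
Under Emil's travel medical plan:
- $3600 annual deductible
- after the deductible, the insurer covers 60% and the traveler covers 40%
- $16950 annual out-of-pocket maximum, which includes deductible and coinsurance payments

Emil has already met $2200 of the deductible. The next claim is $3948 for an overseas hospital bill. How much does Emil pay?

$2419.20

Remaining deductible: $3600 − $2200 = $1400.
That leaves $3948 − $1400 = $2548 for coinsurance.
Coinsurance: $2548 × 40% = $1019.20.
That puts the traveler's cost at $1400 + $1019.20 = $2419.20 before any cap.
Cumulative spending $2200 + $2419.20 = $4619.20 stays under the $16950 maximum.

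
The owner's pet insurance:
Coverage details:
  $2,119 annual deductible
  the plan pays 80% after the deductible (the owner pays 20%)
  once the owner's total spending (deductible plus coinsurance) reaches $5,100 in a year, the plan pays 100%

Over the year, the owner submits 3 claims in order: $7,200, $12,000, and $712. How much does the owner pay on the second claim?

$1,964.80

#1 ($7,200): $2,119 to deductible, leaving $5,081; 20% of $5,081 = $1,016.20. Cost to owner: $3,135.20. OOP to date $3,135.20.
#2 ($12,000): deductible met; 20% of $12,000 = $2,400. OOP would hit $5,535.20 > $5,100, so the cap limits the owner to $5,100 − $3,135.20 = $1,964.80.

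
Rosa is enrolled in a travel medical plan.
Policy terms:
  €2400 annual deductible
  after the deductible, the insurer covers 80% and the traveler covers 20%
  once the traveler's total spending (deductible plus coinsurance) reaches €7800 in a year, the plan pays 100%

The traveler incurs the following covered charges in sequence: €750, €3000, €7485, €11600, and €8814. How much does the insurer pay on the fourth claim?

Bill 1, €750: entire amount goes to the deductible. Traveler owes €750 (running OOP €750). Insurer: €750 − €750 = €0.
Bill 2, €3000: deductible takes €1650, €1350 remains; coinsurance €1350 × 20% = €270. Cost to traveler: €1920. OOP to date €2670. Plan pays €3000 − €1920 = €1080.
Bill 3, €7485: 20% coinsurance on €7485 = €1497. Cost to traveler: €1497. OOP to date €4167. Plan pays €7485 − €1497 = €5988.
Bill 4, €11600: deductible met; 20% of €11600 = €2320. Cost to traveler: €2320. OOP to date €6487. Plan pays €11600 − €2320 = €9280.

€9280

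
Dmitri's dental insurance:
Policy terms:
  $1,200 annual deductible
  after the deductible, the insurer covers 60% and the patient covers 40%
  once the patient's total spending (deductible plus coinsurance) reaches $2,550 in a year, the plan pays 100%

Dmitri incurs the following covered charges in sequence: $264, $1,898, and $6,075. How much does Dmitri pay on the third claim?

Bill 1, $264: all of it applies to the deductible. Patient owes $264 (running OOP $264).
Bill 2, $1,898: deductible takes $936, $962 remains; 40% of $962 = $384.80. Cost to patient: $1,320.80. OOP to date $1,584.80.
Bill 3, $6,075: deductible already satisfied, so patient's share is 40% × $6,075 = $2,430. OOP would hit $4,014.80 > $2,550, so the cap limits the patient to $2,550 − $1,584.80 = $965.20.

$965.20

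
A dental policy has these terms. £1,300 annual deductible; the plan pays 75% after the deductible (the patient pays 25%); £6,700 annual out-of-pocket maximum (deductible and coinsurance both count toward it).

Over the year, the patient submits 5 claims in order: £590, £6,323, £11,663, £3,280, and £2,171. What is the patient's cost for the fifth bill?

£261

Claim 1 (£590): entire amount goes to the deductible. Patient owes £590 (running OOP £590).
Claim 2 (£6,323): £710 finishes the deductible; £5,613 goes to coinsurance; patient's 25% is £1,403.25. Cost to patient: £2,113.25. OOP to date £2,703.25.
Claim 3 (£11,663): deductible met; 25% of £11,663 = £2,915.75. Patient owes £2,915.75 (running OOP £5,619).
Claim 4 (£3,280): deductible met; 25% of £3,280 = £820. Cost to patient: £820. OOP to date £6,439.
Claim 5 (£2,171): deductible met; 25% of £2,171 = £542.75. OOP would hit £6,981.75 > £6,700, so the cap limits the patient to £6,700 − £6,439 = £261.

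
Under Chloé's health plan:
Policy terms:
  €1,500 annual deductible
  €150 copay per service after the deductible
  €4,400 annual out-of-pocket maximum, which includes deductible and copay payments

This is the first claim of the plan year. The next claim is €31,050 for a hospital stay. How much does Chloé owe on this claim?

The full €1,500 deductible is still open; €1,500 of this bill applies to it.
That leaves €31,050 − €1,500 = €29,550 for the copay.
Copay on this service: €150.
Patient responsibility before any cap: €1,500 + €150 = €1,650.
Total out-of-pocket so far would be €0 + €1,650 = €1,650, below the €4,400 cap — no reduction.

€1,650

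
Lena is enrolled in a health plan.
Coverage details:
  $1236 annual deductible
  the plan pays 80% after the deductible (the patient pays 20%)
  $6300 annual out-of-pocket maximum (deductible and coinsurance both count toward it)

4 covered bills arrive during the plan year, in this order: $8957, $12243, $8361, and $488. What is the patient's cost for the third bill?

Bill 1, $8957: $1236 finishes the deductible; $7721 goes to coinsurance; 20% of $7721 = $1544.20. Patient pays $2780.20; OOP now $2780.20.
Bill 2, $12243: deductible already satisfied, so patient's share is 20% × $12243 = $2448.60. Cost to patient: $2448.60. OOP to date $5228.80.
Bill 3, $8361: deductible already satisfied, so patient's share is 20% × $8361 = $1672.20. That would push OOP to $6901, over the $6300 cap, so patient pays $6300 − $5228.80 = $1071.20.

$1071.20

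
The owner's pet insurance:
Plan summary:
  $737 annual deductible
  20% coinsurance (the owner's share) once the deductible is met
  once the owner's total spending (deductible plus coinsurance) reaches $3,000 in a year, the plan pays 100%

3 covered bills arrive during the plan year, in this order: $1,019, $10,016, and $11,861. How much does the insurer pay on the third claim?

$11,657.60

Bill 1, $1,019: deductible takes $737, $282 remains; 20% of $282 = $56.40. Cost to owner: $793.40. OOP to date $793.40. Insurer: $1,019 − $793.40 = $225.60.
Bill 2, $10,016: deductible already satisfied, so owner's share is 20% × $10,016 = $2,003.20. Owner owes $2,003.20 (running OOP $2,796.60). Insurer: $10,016 − $2,003.20 = $8,012.80.
Bill 3, $11,861: 20% coinsurance on $11,861 = $2,372.20. OOP would hit $5,168.80 > $3,000, so the cap limits the owner to $3,000 − $2,796.60 = $203.40. Plan pays $11,861 − $203.40 = $11,657.60.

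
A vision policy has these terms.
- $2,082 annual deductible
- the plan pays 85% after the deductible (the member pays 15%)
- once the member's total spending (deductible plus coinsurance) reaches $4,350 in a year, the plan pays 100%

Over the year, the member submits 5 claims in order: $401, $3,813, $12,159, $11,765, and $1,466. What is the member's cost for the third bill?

Claim 1 ($401): all of it applies to the deductible. Cost to member: $401. OOP to date $401.
Claim 2 ($3,813): deductible takes $1,681, $2,132 remains; coinsurance $2,132 × 15% = $319.80. Member owes $2,000.80 (running OOP $2,401.80).
Claim 3 ($12,159): deductible met; 15% of $12,159 = $1,823.85. Cost to member: $1,823.85. OOP to date $4,225.65.

$1,823.85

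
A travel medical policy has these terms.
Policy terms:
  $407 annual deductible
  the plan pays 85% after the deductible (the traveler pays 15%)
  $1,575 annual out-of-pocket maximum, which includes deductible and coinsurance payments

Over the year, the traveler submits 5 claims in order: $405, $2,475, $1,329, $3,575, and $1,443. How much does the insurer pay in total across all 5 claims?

Bill 1, $405: fully absorbed by the deductible. Traveler pays $405; OOP now $405. Plan pays $405 − $405 = $0.
Bill 2, $2,475: deductible takes $2, $2,473 remains; coinsurance $2,473 × 15% = $370.95. Cost to traveler: $372.95. OOP to date $777.95. Plan pays $2,475 − $372.95 = $2,102.05.
Bill 3, $1,329: deductible met; 15% of $1,329 = $199.35. Cost to traveler: $199.35. OOP to date $977.30. Plan pays $1,329 − $199.35 = $1,129.65.
Bill 4, $3,575: deductible already satisfied, so traveler's share is 15% × $3,575 = $536.25. Traveler pays $536.25; OOP now $1,513.55. Insurer: $3,575 − $536.25 = $3,038.75.
Bill 5, $1,443: deductible already satisfied, so traveler's share is 15% × $1,443 = $216.45. That would push OOP to $1,730, over the $1,575 cap, so traveler pays $1,575 − $1,513.55 = $61.45. Plan pays $1,443 − $61.45 = $1,381.55.
Insurer total = bills − traveler's total = $9,227 − $1,575 = $7,652.

$7,652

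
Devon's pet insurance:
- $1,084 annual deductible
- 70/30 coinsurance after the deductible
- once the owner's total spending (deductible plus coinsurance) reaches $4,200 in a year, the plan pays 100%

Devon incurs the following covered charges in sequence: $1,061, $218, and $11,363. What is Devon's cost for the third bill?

Claim 1 ($1,061): fully absorbed by the deductible. Cost to owner: $1,061. OOP to date $1,061.
Claim 2 ($218): $23 finishes the deductible; $195 goes to coinsurance; coinsurance $195 × 30% = $58.50. Owner owes $81.50 (running OOP $1,142.50).
Claim 3 ($11,363): deductible met; 30% of $11,363 = $3,408.90. Adding that to $1,142.50 gives $4,551.40, past the $4,200 cap; owner pays only $4,200 − $1,142.50 = $3,057.50.

$3,057.50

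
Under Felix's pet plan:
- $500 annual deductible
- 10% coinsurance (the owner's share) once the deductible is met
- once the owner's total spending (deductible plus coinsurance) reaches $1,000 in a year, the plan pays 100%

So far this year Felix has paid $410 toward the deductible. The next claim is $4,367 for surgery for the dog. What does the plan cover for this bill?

$3,849.30

Remaining deductible: $500 − $410 = $90.
After the $90 deductible portion, $4,367 − $90 = $4,277 is subject to coinsurance.
Owner's 10% share of $4,277 is $427.70.
So the owner owes $90 + $427.70 = $517.70 before any cap.
Total out-of-pocket so far would be $410 + $517.70 = $927.70, below the $1,000 cap — no reduction.
Insurer pays the balance: $4,367 − $517.70 = $3,849.30.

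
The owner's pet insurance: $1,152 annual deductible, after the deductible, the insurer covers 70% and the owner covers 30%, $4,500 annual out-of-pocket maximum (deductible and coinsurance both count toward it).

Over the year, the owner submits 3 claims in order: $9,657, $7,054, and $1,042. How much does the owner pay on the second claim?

#1 ($9,657): $1,152 finishes the deductible; $8,505 goes to coinsurance; owner's 30% is $2,551.50. Owner pays $3,703.50; OOP now $3,703.50.
#2 ($7,054): deductible met; 30% of $7,054 = $2,116.20. That would push OOP to $5,819.70, over the $4,500 cap, so owner pays $4,500 − $3,703.50 = $796.50.

$796.50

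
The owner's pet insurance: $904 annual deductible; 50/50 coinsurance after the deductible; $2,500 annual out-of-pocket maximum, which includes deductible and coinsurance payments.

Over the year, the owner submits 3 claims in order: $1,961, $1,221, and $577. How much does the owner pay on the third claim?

$288.50

Claim 1 — $1,961: $904 to deductible, leaving $1,057; 50% of $1,057 = $528.50. Owner pays $1,432.50; OOP now $1,432.50.
Claim 2 — $1,221: 50% coinsurance on $1,221 = $610.50. Cost to owner: $610.50. OOP to date $2,043.
Claim 3 — $577: deductible met; 50% of $577 = $288.50. Cost to owner: $288.50. OOP to date $2,331.50.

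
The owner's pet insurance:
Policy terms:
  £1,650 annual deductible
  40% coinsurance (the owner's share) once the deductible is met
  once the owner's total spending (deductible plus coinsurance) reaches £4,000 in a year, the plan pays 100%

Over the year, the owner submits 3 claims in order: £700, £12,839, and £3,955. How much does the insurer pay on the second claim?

Claim 1 — £700: entire amount goes to the deductible. Owner owes £700 (running OOP £700). Plan pays £700 − £700 = £0.
Claim 2 — £12,839: deductible takes £950, £11,889 remains; coinsurance £11,889 × 40% = £4,755.60. Claim cost before the cap: £950 + £4,755.60 = £5,705.60. That would push OOP to £6,405.60, over the £4,000 cap, so owner pays £4,000 − £700 = £3,300. Plan pays £12,839 − £3,300 = £9,539.

£9,539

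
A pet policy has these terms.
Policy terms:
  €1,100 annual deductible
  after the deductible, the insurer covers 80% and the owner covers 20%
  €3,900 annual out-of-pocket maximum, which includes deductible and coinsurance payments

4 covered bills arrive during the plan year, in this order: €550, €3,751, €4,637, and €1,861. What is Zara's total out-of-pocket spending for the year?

€3,039.80

Claim 1 — €550: entire amount goes to the deductible. Cost to owner: €550. OOP to date €550.
Claim 2 — €3,751: €550 finishes the deductible; €3,201 goes to coinsurance; 20% of €3,201 = €640.20. Cost to owner: €1,190.20. OOP to date €1,740.20.
Claim 3 — €4,637: deductible already satisfied, so owner's share is 20% × €4,637 = €927.40. Owner owes €927.40 (running OOP €2,667.60).
Claim 4 — €1,861: deductible already satisfied, so owner's share is 20% × €1,861 = €372.20. Cost to owner: €372.20. OOP to date €3,039.80.
Total paid by the owner: €550 + €1,190.20 + €927.40 + €372.20 = €3,039.80.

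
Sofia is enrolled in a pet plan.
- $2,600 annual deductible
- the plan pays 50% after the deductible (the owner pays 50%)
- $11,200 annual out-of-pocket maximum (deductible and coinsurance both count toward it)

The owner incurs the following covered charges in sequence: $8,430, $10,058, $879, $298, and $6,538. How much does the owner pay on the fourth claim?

$149

#1 ($8,430): deductible takes $2,600, $5,830 remains; owner's 50% is $2,915. Owner pays $5,515; OOP now $5,515.
#2 ($10,058): deductible met; 50% of $10,058 = $5,029. Owner owes $5,029 (running OOP $10,544).
#3 ($879): deductible already satisfied, so owner's share is 50% × $879 = $439.50. Cost to owner: $439.50. OOP to date $10,983.50.
#4 ($298): 50% coinsurance on $298 = $149. Owner owes $149 (running OOP $11,132.50).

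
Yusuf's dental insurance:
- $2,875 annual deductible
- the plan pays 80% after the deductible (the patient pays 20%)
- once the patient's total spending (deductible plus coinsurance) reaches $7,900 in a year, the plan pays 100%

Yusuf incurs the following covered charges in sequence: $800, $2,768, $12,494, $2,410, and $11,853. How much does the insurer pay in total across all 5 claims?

Claim 1 — $800: entire amount goes to the deductible. Patient owes $800 (running OOP $800). Insurer: $800 − $800 = $0.
Claim 2 — $2,768: $2,075 to deductible, leaving $693; 20% of $693 = $138.60. Cost to patient: $2,213.60. OOP to date $3,013.60. Insurer: $2,768 − $2,213.60 = $554.40.
Claim 3 — $12,494: 20% coinsurance on $12,494 = $2,498.80. Patient pays $2,498.80; OOP now $5,512.40. Plan pays $12,494 − $2,498.80 = $9,995.20.
Claim 4 — $2,410: deductible already satisfied, so patient's share is 20% × $2,410 = $482. Patient pays $482; OOP now $5,994.40. Plan pays $2,410 − $482 = $1,928.
Claim 5 — $11,853: deductible already satisfied, so patient's share is 20% × $11,853 = $2,370.60. Adding that to $5,994.40 gives $8,365, past the $7,900 cap; patient pays only $7,900 − $5,994.40 = $1,905.60. Insurer: $11,853 − $1,905.60 = $9,947.40.
Insurer total: $0 + $554.40 + $9,995.20 + $1,928 + $9,947.40 = $22,425.

$22,425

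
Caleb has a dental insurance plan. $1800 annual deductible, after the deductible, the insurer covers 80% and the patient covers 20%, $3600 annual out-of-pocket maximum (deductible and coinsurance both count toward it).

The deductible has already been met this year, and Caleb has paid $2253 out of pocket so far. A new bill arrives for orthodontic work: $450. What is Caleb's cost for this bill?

The deductible is already satisfied, so the full bill goes to coinsurance.
Patient's 20% share of $450 is $90.
Cumulative spending $2253 + $90 = $2343 stays under the $3600 maximum.

$90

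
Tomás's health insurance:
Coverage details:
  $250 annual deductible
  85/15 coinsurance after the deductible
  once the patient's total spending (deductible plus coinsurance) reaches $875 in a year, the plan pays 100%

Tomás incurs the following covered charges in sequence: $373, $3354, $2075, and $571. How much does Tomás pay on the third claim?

Claim 1 — $373: $250 finishes the deductible; $123 goes to coinsurance; coinsurance $123 × 15% = $18.45. Patient owes $268.45 (running OOP $268.45).
Claim 2 — $3354: deductible met; 15% of $3354 = $503.10. Patient owes $503.10 (running OOP $771.55).
Claim 3 — $2075: deductible met; 15% of $2075 = $311.25. Adding that to $771.55 gives $1082.80, past the $875 cap; patient pays only $875 − $771.55 = $103.45.

$103.45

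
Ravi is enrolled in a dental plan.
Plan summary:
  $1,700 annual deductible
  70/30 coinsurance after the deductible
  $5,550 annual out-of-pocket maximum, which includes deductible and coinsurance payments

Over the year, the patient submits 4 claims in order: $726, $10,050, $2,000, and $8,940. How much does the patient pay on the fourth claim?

$527.20

#1 ($726): fully absorbed by the deductible. Patient owes $726 (running OOP $726).
#2 ($10,050): $974 to deductible, leaving $9,076; 30% of $9,076 = $2,722.80. Patient pays $3,696.80; OOP now $4,422.80.
#3 ($2,000): deductible met; 30% of $2,000 = $600. Patient owes $600 (running OOP $5,022.80).
#4 ($8,940): deductible met; 30% of $8,940 = $2,682. Adding that to $5,022.80 gives $7,704.80, past the $5,550 cap; patient pays only $5,550 − $5,022.80 = $527.20.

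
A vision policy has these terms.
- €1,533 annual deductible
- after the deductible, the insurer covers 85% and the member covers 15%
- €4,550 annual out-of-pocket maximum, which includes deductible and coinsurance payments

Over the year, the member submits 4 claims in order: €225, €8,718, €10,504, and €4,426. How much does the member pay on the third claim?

€1,575.60

Claim 1 — €225: entire amount goes to the deductible. Member owes €225 (running OOP €225).
Claim 2 — €8,718: deductible takes €1,308, €7,410 remains; coinsurance €7,410 × 15% = €1,111.50. Cost to member: €2,419.50. OOP to date €2,644.50.
Claim 3 — €10,504: deductible already satisfied, so member's share is 15% × €10,504 = €1,575.60. Member owes €1,575.60 (running OOP €4,220.10).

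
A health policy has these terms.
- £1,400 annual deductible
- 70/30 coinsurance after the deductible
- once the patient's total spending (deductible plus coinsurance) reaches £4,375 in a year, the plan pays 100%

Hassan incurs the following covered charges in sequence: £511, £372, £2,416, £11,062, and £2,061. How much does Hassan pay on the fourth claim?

Claim 1 — £511: fully absorbed by the deductible. Patient pays £511; OOP now £511.
Claim 2 — £372: entire amount goes to the deductible. Cost to patient: £372. OOP to date £883.
Claim 3 — £2,416: deductible takes £517, £1,899 remains; coinsurance £1,899 × 30% = £569.70. Patient pays £1,086.70; OOP now £1,969.70.
Claim 4 — £11,062: deductible already satisfied, so patient's share is 30% × £11,062 = £3,318.60. That would push OOP to £5,288.30, over the £4,375 cap, so patient pays £4,375 − £1,969.70 = £2,405.30.

£2,405.30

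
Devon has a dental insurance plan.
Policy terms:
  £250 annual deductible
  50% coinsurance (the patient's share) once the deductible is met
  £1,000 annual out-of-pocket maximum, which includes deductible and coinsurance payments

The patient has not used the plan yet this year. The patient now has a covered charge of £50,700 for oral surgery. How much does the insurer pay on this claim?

Nothing has been paid toward the £250 deductible, so the first £250 of this charge is applied there.
That leaves £50,700 − £250 = £50,450 for coinsurance.
Coinsurance: £50,450 × 50% = £25,225.
Patient responsibility before any cap: £250 + £25,225 = £25,475.
Year-to-date out-of-pocket would reach £0 + £25,475 = £25,475, above the £1,000 maximum, so the patient pays only £1,000 − £0 = £1,000.
The plan picks up £50,700 − £1,000 = £49,700.

£49,700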